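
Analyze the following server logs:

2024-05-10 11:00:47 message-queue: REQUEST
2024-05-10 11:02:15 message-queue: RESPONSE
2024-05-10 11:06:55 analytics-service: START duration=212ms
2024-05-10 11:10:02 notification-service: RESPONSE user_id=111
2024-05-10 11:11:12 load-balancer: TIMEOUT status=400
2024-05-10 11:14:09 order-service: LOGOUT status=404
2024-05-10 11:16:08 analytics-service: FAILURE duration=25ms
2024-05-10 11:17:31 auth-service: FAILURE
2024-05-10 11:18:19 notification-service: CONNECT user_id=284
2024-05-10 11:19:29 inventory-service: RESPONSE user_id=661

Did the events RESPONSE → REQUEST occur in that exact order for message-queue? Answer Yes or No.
No

To verify sequence order:

1. Find all events in sequence RESPONSE → REQUEST for message-queue
2. Extract their timestamps
3. Check if timestamps are in ascending order
4. Result: No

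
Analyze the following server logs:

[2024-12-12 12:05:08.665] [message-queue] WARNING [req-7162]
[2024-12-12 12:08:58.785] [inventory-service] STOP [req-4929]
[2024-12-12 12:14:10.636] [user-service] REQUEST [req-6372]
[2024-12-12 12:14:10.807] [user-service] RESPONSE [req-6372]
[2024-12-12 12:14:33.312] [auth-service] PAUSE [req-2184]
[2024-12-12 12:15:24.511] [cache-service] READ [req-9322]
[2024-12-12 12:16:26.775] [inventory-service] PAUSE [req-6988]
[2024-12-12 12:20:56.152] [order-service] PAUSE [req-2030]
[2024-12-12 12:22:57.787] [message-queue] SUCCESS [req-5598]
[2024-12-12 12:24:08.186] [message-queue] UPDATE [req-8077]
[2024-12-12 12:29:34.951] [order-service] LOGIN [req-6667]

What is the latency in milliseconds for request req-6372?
171

To calculate latency:

1. Find REQUEST with id req-6372: 2024-12-12 12:14:10.636
2. Find RESPONSE with id req-6372: 2024-12-12 12:14:10.807
3. Latency: 2024-12-12 12:14:10.807 - 2024-12-12 12:14:10.636 = 171ms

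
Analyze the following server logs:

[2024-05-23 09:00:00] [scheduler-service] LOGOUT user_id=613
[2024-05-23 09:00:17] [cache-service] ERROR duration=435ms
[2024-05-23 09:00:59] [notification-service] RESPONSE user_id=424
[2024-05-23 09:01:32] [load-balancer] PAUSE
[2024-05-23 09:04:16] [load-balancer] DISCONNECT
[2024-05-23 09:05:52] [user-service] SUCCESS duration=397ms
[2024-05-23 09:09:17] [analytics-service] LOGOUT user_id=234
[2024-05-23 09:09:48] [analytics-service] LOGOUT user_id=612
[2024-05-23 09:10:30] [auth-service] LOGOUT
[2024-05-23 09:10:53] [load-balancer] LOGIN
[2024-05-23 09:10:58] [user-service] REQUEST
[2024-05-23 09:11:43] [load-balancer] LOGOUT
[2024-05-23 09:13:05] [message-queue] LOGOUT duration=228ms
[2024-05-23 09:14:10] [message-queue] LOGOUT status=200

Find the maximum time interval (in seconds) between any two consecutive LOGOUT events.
557

To find the longest gap:

1. Extract all LOGOUT events in chronological order
2. Calculate time differences between consecutive events
3. Find the maximum difference
4. Longest gap: 557 seconds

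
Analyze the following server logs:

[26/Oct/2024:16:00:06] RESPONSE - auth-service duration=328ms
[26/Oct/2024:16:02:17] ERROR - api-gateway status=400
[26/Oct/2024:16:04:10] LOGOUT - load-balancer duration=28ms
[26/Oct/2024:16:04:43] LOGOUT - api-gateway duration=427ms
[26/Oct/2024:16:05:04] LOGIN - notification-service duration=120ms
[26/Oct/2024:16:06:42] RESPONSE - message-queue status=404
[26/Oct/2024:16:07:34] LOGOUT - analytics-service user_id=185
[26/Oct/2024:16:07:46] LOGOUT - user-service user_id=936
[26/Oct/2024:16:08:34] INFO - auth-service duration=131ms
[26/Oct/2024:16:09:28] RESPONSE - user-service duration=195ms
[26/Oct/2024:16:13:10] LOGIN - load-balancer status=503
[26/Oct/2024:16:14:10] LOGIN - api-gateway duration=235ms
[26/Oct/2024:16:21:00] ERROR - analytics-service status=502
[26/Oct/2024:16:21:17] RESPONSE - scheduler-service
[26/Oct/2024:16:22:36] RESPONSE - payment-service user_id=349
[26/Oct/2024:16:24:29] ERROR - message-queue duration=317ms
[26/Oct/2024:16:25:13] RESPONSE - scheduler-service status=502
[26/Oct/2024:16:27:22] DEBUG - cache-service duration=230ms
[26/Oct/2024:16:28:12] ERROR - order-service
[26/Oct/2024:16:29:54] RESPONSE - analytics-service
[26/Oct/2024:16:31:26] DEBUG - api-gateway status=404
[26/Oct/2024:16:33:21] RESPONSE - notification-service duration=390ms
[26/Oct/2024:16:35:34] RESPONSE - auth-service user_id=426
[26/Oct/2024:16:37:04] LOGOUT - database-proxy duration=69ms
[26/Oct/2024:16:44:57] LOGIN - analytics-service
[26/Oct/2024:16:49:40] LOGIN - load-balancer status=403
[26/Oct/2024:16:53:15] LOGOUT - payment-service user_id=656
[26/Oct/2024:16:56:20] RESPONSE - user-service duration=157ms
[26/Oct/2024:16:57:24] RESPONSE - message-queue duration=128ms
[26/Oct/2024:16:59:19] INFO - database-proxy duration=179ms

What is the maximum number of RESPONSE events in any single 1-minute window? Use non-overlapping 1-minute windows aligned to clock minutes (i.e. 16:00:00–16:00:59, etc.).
1

To find the burst window:

1. Divide the log period into non-overlapping 1-minute windows starting at 16:00
2. Count RESPONSE events in each window
3. Find the window with maximum count
4. Maximum events in a window: 1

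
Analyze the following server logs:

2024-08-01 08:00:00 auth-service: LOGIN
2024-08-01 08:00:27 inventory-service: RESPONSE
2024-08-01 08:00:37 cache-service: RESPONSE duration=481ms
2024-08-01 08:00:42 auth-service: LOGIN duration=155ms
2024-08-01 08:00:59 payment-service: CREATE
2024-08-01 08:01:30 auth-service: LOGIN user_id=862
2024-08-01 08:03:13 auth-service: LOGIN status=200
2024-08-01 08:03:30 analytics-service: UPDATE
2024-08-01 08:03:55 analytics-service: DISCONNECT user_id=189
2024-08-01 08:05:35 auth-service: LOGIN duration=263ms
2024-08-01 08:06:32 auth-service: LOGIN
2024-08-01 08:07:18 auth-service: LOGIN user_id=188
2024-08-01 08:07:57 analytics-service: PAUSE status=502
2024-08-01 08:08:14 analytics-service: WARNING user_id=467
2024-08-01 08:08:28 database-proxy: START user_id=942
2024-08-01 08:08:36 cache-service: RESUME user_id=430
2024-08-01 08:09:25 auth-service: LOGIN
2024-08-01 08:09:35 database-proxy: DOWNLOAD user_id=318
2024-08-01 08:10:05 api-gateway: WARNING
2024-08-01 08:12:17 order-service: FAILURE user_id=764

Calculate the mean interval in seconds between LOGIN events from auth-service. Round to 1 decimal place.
80.7

To calculate average interval:

1. Find all LOGIN events for auth-service in order
2. Calculate time gaps between consecutive events
3. Compute mean of gaps: 565 / 7 = 80.7 seconds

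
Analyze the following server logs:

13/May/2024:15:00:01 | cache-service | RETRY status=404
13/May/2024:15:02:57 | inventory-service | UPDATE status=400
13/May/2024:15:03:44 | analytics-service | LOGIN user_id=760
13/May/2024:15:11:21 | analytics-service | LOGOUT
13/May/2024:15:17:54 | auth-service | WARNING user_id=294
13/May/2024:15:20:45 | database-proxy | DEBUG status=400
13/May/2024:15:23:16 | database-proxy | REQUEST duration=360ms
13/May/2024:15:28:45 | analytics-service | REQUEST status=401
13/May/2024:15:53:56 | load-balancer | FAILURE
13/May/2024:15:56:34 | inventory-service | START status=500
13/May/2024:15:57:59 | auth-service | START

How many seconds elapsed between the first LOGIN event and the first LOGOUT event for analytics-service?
457

To find the time between events:

1. Locate the first LOGIN event for analytics-service: 13/May/2024:15:03:44
2. Locate the first LOGOUT event for analytics-service: 13/May/2024:15:11:21
3. Calculate the difference: 13/May/2024:15:11:21 - 13/May/2024:15:03:44 = 457 seconds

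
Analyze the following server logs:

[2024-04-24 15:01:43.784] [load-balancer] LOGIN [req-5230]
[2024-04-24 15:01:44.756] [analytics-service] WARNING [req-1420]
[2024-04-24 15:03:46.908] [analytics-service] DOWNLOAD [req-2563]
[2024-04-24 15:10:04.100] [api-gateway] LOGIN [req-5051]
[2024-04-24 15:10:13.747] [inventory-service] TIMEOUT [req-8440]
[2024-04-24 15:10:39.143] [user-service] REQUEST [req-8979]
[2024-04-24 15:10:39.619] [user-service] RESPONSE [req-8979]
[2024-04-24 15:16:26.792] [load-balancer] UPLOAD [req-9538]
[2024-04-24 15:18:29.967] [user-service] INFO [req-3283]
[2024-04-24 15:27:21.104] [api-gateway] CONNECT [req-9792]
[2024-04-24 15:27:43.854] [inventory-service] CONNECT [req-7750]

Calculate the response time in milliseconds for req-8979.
476

To calculate latency:

1. Find REQUEST with id req-8979: 2024-04-24 15:10:39.143
2. Find RESPONSE with id req-8979: 2024-04-24 15:10:39.619
3. Latency: 2024-04-24 15:10:39.619 - 2024-04-24 15:10:39.143 = 476ms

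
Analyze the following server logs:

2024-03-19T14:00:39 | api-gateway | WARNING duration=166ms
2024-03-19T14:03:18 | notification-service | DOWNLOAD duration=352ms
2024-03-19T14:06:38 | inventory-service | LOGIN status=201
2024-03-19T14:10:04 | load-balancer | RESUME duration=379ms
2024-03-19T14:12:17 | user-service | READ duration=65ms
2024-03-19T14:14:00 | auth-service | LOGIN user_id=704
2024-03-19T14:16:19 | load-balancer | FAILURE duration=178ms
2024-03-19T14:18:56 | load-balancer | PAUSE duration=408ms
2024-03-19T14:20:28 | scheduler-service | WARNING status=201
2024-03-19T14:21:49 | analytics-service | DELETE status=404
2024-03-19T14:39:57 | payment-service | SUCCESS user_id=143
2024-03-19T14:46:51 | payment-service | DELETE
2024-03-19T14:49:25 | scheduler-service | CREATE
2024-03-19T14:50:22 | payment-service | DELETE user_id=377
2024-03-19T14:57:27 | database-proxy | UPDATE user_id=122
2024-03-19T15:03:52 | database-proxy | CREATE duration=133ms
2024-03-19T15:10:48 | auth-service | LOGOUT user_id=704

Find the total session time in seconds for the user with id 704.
3408

To calculate session duration:

1. Find LOGIN event for user_id=704: 2024-03-19T14:14:00
2. Find LOGOUT event for user_id=704: 2024-03-19T15:10:48
3. Session duration: 2024-03-19T15:10:48 - 2024-03-19T14:14:00 = 3408 seconds (56 minutes)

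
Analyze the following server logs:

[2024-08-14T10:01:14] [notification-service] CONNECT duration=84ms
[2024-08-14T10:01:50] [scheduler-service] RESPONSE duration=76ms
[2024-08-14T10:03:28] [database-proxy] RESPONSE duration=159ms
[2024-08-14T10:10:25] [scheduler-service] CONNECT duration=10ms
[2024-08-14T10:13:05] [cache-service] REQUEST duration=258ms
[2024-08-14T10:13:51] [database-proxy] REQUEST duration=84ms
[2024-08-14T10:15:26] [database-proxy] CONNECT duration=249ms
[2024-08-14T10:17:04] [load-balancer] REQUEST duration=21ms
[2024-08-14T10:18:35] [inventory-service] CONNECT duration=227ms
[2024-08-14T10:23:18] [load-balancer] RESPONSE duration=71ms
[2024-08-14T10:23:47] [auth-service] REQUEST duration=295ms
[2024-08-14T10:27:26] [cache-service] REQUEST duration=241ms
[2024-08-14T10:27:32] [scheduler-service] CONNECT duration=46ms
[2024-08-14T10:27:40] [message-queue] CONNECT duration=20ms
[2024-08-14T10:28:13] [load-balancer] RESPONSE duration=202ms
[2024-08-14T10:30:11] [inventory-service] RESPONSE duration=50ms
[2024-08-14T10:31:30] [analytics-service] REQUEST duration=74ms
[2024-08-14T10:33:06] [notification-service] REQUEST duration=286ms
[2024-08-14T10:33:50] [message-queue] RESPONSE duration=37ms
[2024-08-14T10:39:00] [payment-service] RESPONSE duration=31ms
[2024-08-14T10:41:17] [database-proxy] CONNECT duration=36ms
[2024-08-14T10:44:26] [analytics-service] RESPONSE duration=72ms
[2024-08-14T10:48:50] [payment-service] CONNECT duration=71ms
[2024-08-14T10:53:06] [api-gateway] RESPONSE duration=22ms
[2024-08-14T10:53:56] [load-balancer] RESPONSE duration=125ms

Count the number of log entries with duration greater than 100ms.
9

To count timeouts:

1. Threshold: 100ms
2. Extract duration from each log entry
3. Count entries where duration > 100
4. Timeout count: 9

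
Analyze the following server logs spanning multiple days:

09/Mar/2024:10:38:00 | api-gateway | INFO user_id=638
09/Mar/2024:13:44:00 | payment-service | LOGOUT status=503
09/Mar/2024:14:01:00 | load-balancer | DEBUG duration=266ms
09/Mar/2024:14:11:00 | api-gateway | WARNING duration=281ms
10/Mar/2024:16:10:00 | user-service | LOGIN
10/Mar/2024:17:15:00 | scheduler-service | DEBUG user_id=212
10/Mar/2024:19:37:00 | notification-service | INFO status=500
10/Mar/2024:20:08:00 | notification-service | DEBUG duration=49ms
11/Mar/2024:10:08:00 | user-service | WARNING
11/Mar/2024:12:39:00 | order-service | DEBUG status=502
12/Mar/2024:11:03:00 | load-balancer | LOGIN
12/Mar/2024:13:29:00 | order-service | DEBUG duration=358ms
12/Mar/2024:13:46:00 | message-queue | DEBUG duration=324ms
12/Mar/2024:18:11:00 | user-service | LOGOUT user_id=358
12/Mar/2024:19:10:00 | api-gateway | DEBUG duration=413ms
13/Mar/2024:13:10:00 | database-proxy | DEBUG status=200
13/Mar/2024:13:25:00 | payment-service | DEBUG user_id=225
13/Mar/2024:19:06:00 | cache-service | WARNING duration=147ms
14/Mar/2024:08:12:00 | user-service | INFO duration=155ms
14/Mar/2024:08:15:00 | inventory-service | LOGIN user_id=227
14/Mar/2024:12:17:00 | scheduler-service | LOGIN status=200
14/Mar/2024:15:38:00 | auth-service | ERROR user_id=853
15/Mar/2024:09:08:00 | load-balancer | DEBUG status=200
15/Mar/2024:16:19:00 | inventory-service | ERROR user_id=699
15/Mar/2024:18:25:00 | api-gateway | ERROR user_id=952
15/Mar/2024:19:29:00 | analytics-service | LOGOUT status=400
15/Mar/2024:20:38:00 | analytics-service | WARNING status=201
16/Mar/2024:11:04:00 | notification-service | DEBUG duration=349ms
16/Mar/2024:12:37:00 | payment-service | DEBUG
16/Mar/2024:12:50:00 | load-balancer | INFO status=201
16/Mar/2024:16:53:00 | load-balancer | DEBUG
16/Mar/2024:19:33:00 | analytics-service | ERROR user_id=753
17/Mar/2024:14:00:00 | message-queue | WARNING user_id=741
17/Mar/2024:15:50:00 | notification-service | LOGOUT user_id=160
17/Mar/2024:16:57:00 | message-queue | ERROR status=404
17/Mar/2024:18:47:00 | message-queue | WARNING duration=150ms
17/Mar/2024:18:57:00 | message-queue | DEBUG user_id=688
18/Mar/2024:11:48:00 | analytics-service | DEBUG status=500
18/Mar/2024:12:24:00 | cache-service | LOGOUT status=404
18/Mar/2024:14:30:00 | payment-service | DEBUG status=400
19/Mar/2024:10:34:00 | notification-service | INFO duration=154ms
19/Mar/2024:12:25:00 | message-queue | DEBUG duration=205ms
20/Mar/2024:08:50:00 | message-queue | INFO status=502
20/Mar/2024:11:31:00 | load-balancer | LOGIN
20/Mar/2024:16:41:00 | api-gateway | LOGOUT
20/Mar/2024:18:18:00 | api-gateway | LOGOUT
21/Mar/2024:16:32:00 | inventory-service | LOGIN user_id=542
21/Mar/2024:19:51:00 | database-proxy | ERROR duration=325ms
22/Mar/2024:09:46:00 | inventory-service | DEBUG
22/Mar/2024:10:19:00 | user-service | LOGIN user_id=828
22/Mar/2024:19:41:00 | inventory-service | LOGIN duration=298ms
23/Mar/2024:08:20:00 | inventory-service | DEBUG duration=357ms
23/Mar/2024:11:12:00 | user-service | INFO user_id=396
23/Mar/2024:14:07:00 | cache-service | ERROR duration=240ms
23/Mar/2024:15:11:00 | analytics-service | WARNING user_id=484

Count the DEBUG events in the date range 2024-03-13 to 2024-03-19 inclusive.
10

To filter by date range:

1. Date range: 2024-03-13 through 2024-03-19, both dates inclusive
2. Filter for DEBUG events whose date falls in this range
3. Count matching events: 10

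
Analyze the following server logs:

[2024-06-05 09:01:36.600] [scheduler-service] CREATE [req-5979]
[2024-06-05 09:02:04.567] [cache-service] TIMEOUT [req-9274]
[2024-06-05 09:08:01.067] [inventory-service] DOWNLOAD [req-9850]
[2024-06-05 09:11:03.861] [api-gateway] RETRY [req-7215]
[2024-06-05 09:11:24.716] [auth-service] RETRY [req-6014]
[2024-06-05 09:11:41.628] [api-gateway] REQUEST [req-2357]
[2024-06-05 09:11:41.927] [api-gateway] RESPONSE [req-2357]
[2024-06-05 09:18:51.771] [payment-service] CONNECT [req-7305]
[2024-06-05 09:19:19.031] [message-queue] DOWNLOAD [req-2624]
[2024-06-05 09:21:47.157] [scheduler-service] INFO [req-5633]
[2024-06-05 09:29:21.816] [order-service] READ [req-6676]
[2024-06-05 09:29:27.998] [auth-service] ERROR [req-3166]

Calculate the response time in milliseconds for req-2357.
299

To calculate latency:

1. Find REQUEST with id req-2357: 2024-06-05 09:11:41.628
2. Find RESPONSE with id req-2357: 2024-06-05 09:11:41.927
3. Latency: 2024-06-05 09:11:41.927 - 2024-06-05 09:11:41.628 = 299ms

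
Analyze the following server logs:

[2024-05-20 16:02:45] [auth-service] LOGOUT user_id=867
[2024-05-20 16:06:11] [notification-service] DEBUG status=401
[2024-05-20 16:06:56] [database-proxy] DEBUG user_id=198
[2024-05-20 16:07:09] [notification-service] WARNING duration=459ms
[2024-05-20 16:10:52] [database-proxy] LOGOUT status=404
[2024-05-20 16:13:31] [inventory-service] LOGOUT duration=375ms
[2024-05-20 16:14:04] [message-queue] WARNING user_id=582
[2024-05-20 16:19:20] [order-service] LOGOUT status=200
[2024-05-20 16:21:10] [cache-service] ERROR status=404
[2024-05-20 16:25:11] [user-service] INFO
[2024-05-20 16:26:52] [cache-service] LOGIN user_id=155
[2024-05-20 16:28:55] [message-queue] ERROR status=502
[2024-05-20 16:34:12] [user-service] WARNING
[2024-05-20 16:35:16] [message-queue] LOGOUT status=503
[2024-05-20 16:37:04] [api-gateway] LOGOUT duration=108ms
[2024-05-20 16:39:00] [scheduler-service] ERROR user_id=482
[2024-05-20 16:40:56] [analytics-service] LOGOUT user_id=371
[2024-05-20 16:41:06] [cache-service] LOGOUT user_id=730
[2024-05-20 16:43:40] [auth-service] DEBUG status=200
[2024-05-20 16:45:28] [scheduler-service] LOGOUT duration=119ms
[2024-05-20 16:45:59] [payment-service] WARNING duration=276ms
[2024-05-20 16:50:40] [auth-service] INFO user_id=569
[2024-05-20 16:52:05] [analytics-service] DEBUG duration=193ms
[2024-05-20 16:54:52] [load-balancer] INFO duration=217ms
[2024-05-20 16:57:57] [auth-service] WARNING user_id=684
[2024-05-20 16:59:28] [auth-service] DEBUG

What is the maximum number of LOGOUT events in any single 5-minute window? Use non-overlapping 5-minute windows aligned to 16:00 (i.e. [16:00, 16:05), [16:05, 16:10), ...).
2

To find the burst window:

1. Divide the log period into non-overlapping 5-minute windows starting at 16:00
2. Count LOGOUT events in each window
3. Find the window with maximum count
4. Maximum events in a window: 2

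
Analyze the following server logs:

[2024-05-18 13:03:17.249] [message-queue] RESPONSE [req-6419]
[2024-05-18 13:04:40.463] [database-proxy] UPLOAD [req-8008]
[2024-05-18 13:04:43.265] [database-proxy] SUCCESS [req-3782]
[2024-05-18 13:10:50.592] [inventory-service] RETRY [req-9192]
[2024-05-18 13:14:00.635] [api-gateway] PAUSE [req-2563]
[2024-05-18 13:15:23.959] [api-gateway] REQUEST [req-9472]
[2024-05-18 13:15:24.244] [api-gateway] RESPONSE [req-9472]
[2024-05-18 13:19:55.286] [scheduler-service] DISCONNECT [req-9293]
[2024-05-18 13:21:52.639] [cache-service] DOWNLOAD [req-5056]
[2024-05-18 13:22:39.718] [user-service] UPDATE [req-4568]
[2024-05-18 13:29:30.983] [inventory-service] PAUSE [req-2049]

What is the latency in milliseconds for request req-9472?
285

To calculate latency:

1. Find REQUEST with id req-9472: 2024-05-18 13:15:23.959
2. Find RESPONSE with id req-9472: 2024-05-18 13:15:24.244
3. Latency: 2024-05-18 13:15:24.244 - 2024-05-18 13:15:23.959 = 285ms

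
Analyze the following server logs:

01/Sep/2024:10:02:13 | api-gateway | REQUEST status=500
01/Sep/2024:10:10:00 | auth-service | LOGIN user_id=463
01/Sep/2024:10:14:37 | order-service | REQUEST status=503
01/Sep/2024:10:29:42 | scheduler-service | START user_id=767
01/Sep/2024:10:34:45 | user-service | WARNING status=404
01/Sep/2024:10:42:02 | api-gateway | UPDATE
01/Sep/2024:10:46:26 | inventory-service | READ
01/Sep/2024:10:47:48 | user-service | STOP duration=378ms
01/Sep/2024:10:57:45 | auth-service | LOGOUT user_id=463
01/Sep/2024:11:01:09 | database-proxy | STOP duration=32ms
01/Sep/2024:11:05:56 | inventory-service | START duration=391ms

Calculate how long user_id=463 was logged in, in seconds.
2865

To calculate session duration:

1. Find LOGIN event for user_id=463: 01/Sep/2024:10:10:00
2. Find LOGOUT event for user_id=463: 01/Sep/2024:10:57:45
3. Session duration: 01/Sep/2024:10:57:45 - 01/Sep/2024:10:10:00 = 2865 seconds (47 minutes)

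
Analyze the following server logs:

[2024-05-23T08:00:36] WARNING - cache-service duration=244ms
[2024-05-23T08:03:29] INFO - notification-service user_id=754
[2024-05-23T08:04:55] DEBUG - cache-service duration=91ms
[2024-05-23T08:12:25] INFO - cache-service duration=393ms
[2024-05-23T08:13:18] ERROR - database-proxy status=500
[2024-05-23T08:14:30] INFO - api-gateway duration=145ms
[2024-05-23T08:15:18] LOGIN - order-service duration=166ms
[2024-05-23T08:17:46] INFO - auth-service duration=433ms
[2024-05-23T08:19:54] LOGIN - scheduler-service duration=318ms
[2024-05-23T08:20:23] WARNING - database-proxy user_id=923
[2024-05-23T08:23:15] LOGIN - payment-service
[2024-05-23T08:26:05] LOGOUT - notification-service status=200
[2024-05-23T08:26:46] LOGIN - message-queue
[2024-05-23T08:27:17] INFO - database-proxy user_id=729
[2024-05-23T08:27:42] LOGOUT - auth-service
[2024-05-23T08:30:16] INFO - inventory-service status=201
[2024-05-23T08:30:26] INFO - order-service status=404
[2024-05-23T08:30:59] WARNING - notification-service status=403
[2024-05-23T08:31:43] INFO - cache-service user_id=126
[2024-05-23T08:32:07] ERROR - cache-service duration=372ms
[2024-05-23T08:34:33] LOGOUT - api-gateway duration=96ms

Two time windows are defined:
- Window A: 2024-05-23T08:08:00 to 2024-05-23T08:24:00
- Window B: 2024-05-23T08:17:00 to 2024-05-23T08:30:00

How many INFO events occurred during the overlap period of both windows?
1

To find overlap events:

1. Window A: 2024-05-23T08:08:00 to 2024-05-23T08:24:00
2. Window B: 2024-05-23T08:17:00 to 2024-05-23T08:30:00
3. Overlap period: 2024-05-23T08:17:00 to 2024-05-23T08:24:00
4. Count INFO events in overlap: 1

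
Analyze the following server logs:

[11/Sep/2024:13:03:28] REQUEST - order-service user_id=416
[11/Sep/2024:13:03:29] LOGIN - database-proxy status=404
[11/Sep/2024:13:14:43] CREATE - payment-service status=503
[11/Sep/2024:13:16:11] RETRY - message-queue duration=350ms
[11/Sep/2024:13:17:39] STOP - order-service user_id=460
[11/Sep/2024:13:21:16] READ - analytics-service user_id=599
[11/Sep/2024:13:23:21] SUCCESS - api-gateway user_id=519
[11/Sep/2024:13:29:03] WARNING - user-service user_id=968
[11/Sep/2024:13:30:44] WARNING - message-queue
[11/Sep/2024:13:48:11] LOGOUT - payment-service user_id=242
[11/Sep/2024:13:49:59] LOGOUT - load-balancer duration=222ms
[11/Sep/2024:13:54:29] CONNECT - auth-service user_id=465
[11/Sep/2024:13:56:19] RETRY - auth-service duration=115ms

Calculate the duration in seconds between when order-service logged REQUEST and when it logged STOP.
851

To find the time between events:

1. Locate the first REQUEST event for order-service: 11/Sep/2024:13:03:28
2. Locate the first STOP event for order-service: 11/Sep/2024:13:17:39
3. Calculate the difference: 11/Sep/2024:13:17:39 - 11/Sep/2024:13:03:28 = 851 seconds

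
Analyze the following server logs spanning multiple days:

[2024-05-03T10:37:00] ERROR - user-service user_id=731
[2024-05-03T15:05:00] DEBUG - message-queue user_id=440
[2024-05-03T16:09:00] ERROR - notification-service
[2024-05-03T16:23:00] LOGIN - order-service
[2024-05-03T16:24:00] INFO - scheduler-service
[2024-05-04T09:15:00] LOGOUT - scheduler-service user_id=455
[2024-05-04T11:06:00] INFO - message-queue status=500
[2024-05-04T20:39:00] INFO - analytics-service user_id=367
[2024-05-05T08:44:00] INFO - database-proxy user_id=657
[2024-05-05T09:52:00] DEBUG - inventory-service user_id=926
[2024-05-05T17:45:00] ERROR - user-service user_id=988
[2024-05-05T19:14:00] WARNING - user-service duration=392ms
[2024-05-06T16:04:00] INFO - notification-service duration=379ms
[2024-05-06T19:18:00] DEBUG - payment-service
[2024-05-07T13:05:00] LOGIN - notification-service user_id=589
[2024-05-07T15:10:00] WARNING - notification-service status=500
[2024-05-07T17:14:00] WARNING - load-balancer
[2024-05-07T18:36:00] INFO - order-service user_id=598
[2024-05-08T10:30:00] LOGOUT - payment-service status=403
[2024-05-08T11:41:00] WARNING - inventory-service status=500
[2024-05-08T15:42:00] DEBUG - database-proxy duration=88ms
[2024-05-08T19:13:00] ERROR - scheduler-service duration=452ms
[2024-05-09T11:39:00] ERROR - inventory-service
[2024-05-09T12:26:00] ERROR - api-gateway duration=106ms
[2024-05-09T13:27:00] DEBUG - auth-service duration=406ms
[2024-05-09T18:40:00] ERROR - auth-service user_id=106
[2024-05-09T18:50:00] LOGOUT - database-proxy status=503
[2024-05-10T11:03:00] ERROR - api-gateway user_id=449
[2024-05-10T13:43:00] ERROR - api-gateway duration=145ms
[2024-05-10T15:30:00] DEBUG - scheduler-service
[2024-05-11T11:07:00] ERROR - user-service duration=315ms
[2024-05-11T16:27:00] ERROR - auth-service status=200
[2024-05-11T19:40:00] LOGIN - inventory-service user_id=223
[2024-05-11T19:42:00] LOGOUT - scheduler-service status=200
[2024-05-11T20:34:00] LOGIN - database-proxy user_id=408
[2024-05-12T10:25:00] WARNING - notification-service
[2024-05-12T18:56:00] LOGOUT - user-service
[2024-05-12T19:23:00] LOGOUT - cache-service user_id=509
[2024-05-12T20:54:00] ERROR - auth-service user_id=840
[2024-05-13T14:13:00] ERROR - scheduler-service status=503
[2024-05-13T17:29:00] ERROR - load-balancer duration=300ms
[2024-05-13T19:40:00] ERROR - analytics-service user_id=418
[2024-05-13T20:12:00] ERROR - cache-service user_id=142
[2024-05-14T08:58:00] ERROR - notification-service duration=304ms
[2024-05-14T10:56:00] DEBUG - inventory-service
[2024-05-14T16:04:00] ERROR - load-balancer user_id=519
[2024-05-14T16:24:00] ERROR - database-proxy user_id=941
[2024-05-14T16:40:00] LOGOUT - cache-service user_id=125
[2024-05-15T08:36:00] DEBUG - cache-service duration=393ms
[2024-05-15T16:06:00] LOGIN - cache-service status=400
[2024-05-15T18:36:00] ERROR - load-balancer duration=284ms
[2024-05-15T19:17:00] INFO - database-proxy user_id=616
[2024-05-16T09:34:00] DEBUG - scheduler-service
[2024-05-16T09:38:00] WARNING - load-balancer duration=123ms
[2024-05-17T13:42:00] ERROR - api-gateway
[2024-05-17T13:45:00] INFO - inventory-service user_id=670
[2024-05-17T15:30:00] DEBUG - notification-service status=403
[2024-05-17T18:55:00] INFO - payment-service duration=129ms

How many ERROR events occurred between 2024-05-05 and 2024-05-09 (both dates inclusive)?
5

To filter by date range:

1. Date range: 2024-05-05 through 2024-05-09, both dates inclusive
2. Filter for ERROR events whose date falls in this range
3. Count matching events: 5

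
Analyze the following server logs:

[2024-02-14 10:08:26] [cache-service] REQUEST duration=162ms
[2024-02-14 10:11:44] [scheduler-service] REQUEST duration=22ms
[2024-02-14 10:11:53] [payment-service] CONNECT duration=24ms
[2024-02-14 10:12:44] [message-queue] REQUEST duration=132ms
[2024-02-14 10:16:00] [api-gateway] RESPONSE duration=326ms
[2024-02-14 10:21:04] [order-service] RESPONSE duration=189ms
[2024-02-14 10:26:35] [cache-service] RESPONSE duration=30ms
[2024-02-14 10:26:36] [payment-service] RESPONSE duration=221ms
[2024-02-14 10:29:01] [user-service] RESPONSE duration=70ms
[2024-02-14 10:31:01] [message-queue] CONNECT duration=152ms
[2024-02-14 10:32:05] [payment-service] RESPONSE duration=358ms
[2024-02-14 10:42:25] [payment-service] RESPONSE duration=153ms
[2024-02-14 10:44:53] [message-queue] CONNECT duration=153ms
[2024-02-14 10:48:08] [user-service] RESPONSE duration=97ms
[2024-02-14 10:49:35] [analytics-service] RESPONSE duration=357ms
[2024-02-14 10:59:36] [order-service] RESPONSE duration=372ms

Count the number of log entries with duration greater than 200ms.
5

To count timeouts:

1. Threshold: 200ms
2. Extract duration from each log entry
3. Count entries where duration > 200
4. Timeout count: 5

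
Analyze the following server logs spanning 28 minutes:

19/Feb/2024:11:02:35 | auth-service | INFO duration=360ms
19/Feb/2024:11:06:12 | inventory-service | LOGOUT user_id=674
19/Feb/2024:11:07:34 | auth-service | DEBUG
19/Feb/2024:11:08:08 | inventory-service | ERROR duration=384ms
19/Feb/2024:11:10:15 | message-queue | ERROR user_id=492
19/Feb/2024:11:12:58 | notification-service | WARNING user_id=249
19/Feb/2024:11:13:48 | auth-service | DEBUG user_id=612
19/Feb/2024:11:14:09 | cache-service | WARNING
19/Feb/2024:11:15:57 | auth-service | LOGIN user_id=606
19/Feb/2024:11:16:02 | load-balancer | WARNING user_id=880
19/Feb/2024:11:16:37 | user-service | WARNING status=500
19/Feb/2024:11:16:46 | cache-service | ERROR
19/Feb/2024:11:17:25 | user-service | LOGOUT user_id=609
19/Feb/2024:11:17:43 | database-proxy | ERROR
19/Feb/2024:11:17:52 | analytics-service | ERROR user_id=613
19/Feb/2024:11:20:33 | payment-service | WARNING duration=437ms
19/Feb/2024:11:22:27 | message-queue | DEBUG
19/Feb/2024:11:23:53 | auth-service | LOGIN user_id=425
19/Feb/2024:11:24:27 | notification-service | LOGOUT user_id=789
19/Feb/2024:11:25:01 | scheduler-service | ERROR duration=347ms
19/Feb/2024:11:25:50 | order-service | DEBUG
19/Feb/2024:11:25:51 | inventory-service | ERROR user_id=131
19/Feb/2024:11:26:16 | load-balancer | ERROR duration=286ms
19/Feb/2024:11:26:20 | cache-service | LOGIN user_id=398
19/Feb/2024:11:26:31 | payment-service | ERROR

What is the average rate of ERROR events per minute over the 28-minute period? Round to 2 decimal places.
0.32

To calculate the rate:

1. Count total ERROR events: 9
2. Total time period: 28 minutes
3. Rate = 9 / 28 = 0.32 events per minute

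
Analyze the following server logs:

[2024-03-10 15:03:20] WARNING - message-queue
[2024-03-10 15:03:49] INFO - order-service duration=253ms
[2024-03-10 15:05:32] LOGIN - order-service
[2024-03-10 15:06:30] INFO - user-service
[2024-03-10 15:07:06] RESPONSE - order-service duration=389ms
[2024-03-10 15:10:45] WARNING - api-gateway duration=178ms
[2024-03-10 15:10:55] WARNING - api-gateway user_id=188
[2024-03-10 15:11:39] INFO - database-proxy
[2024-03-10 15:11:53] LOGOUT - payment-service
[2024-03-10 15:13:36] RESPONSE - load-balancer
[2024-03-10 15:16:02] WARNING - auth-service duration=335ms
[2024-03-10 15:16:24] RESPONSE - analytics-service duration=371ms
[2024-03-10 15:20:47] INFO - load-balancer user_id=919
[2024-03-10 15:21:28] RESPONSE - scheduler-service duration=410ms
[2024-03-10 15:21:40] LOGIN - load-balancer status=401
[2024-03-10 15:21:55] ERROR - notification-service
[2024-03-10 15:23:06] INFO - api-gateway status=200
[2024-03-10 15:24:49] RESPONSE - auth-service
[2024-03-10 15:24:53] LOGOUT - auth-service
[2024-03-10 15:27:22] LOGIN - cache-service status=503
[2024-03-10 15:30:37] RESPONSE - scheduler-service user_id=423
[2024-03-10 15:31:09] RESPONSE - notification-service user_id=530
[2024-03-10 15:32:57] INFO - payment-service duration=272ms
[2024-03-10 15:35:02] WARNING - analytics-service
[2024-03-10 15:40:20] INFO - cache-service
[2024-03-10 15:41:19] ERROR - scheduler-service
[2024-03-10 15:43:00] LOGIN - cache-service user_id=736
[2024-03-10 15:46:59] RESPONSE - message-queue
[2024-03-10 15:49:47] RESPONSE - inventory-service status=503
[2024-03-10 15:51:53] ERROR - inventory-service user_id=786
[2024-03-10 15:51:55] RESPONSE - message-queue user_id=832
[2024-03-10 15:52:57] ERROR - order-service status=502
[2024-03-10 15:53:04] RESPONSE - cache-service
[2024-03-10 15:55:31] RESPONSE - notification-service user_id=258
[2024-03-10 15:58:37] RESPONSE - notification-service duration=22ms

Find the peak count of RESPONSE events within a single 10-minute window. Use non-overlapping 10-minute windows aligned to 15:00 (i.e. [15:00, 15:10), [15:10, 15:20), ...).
4

To find the burst window:

1. Divide the log period into non-overlapping 10-minute windows starting at 15:00
2. Count RESPONSE events in each window
3. Find the window with maximum count
4. Maximum events in a window: 4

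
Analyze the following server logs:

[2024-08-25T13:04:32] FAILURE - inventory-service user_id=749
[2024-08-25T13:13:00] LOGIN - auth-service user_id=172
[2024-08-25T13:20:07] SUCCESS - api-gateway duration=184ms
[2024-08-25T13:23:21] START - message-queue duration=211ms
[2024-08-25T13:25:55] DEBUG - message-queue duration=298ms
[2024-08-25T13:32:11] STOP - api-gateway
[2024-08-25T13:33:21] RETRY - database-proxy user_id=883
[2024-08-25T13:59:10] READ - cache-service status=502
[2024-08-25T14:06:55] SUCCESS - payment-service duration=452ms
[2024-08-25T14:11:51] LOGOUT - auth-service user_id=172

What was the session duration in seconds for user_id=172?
3531

To calculate session duration:

1. Find LOGIN event for user_id=172: 2024-08-25T13:13:00
2. Find LOGOUT event for user_id=172: 2024-08-25T14:11:51
3. Session duration: 2024-08-25T14:11:51 - 2024-08-25T13:13:00 = 3531 seconds (58 minutes)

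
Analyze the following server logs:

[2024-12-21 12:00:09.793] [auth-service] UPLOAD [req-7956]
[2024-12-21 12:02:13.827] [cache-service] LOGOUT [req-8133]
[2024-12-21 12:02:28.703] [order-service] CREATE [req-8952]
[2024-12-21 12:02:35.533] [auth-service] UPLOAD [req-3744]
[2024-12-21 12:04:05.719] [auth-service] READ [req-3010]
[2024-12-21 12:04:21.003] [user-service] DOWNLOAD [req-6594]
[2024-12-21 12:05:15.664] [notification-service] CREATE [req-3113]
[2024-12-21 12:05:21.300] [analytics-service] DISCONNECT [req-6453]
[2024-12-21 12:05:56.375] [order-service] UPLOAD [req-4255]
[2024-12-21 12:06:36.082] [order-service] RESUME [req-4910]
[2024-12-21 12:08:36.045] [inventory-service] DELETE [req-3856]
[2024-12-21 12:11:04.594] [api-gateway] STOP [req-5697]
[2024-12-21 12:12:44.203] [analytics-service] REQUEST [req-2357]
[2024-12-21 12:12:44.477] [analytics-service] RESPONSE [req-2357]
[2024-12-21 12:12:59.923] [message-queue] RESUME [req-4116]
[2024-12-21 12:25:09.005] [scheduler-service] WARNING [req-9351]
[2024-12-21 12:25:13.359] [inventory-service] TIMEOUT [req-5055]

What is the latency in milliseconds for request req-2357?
274

To calculate latency:

1. Find REQUEST with id req-2357: 2024-12-21 12:12:44.203
2. Find RESPONSE with id req-2357: 2024-12-21 12:12:44.477
3. Latency: 2024-12-21 12:12:44.477 - 2024-12-21 12:12:44.203 = 274ms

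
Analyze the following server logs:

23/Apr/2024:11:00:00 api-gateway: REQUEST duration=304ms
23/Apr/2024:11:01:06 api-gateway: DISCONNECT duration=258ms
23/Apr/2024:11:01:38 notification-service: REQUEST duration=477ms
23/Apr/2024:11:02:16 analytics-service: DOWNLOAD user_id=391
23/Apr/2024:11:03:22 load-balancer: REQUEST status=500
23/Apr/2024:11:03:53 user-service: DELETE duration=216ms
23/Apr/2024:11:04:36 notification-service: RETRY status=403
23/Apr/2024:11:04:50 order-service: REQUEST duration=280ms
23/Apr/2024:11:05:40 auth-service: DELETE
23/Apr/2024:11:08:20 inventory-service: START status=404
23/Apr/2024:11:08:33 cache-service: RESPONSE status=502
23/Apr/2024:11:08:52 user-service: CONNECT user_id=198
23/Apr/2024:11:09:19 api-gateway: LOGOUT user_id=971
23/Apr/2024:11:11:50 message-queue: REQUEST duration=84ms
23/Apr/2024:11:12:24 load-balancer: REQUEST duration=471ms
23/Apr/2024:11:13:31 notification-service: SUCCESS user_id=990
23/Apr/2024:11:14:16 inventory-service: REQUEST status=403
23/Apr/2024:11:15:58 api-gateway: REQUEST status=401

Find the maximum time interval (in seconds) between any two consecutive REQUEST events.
420

To find the longest gap:

1. Extract all REQUEST events in chronological order
2. Calculate time differences between consecutive events
3. Find the maximum difference
4. Longest gap: 420 seconds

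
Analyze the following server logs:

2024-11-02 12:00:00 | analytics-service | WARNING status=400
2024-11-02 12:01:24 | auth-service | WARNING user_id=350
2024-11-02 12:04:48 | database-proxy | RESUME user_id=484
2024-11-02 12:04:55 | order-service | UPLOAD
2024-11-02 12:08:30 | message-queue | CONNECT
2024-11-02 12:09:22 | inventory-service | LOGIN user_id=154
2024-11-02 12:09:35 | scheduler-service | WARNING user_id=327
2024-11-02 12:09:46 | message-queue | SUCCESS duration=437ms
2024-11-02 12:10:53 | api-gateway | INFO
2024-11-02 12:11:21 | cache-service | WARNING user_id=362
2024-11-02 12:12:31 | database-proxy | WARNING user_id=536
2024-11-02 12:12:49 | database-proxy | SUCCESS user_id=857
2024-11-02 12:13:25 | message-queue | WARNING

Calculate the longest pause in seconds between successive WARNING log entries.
491

To find the longest gap:

1. Extract all WARNING events in chronological order
2. Calculate time differences between consecutive events
3. Find the maximum difference
4. Longest gap: 491 seconds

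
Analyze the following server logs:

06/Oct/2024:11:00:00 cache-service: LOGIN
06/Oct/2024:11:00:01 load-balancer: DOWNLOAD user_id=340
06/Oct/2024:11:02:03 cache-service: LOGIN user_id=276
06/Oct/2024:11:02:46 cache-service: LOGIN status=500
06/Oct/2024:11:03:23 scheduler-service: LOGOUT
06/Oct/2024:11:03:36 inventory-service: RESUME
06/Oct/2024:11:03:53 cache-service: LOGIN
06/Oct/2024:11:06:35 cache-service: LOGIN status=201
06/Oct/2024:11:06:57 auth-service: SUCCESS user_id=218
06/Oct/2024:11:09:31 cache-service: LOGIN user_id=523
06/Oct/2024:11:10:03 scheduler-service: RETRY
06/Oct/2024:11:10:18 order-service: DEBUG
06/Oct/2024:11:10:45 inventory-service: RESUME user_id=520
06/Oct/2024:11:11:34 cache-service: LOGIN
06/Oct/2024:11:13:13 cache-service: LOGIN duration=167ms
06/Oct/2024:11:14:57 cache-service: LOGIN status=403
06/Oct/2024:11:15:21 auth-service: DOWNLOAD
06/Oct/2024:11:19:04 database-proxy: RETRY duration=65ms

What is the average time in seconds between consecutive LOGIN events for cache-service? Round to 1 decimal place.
112.1

To calculate average interval:

1. Find all LOGIN events for cache-service in order
2. Calculate time gaps between consecutive events
3. Compute mean of gaps: 897 / 8 = 112.1 seconds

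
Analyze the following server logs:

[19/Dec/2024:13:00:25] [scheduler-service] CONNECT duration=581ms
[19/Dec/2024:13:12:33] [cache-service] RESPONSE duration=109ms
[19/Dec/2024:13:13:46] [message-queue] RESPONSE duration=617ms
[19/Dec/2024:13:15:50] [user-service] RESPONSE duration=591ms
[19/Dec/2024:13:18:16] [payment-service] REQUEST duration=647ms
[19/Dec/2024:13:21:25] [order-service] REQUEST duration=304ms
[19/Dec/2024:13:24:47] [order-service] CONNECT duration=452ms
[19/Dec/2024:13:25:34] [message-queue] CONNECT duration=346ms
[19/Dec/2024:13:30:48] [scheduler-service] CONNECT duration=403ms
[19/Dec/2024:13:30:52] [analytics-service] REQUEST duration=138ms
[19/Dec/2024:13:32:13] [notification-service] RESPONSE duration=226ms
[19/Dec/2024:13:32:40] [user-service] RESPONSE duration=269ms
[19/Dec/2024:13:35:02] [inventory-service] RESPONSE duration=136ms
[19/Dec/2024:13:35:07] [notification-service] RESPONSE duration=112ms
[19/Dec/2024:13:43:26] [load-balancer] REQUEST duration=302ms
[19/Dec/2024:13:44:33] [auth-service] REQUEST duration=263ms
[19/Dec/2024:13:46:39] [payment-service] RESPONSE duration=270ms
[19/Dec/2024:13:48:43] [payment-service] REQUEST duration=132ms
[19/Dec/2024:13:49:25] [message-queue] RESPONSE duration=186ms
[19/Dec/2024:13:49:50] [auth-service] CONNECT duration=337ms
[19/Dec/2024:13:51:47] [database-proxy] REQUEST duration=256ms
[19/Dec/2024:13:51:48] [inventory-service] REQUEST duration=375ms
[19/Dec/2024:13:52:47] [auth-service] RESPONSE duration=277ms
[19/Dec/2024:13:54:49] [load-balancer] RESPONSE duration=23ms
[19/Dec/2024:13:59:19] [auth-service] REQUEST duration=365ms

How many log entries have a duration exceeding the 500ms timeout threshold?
4

To count timeouts:

1. Threshold: 500ms
2. Extract duration from each log entry
3. Count entries where duration > 500
4. Timeout count: 4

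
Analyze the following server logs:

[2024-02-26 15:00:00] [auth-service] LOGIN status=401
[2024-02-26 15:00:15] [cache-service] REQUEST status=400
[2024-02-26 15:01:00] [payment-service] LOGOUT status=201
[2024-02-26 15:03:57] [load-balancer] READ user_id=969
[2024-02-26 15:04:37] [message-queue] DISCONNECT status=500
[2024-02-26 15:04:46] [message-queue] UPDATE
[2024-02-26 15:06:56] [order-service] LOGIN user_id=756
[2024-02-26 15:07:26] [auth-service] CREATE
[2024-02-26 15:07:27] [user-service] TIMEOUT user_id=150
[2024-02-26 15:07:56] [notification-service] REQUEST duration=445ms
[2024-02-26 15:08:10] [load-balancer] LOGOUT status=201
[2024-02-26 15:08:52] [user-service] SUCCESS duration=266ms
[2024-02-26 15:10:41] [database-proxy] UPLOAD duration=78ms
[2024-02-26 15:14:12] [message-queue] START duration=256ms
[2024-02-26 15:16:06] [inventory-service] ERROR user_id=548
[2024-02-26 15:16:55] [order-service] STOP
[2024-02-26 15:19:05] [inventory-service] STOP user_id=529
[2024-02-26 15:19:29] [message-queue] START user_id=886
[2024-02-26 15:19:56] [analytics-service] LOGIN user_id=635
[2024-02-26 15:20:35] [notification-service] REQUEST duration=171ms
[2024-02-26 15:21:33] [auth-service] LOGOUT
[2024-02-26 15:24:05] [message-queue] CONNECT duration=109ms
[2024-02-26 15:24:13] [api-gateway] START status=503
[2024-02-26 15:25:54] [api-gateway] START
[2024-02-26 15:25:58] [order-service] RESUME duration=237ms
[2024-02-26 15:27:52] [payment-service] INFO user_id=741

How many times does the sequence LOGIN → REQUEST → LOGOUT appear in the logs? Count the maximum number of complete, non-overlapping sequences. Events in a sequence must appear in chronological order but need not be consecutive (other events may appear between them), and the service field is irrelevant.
3

To count sequences:

1. Look for pattern: LOGIN → REQUEST → LOGOUT
2. Greedily scan the log in chronological order, matching each sequence element in turn (ignoring service)
3. Each time the full pattern completes, increment the count and restart matching from the next event
4. Complete non-overlapping sequences found: 3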